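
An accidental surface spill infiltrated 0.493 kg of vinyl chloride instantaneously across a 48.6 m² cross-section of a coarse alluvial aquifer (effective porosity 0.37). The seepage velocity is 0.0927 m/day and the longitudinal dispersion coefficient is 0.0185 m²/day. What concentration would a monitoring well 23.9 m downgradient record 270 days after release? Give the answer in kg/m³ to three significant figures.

0.00325 kg/m³

For an instantaneous plane source, C(x,t) = M/(n_e·A·√(4πDt)) · exp(−(x−vt)²/(4Dt)), with n_e·A the pore (flow) area.
Plume center vt = 0.0927 × 270 = 25.029 m, so the well at 23.9 m is 1.129 m upgradient of the peak.
√(4πDt) = 7.923 m, giving peak height M/(n_e·A·√(4πDt)) = 0.493/(0.37 × 48.6 × 7.923) = 0.003460 kg/m³.
(x−vt)²/(4Dt) = (-1.129)²/(4 × 0.0185 × 270) = 0.06380; exp(−0.06380) = 0.9382.
C = 0.003460 × 0.9382 = 0.00325 kg/m³.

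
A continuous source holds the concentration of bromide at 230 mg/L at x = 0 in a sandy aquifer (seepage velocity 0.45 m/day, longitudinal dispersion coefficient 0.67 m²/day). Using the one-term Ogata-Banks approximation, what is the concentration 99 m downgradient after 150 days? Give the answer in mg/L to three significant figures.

For a continuous step input, C/C₀ ≈ ½·erfc((x−vt)/(2√(Dt))).
vt = 0.45 × 150 = 67.5 m and 2√(Dt) = 2√(0.67 × 150) = 20.05 m.
Argument (x−vt)/(2√(Dt)) = (99 − 67.5)/20.05 = 1.571; ½·erfc(1.571) = 0.01315.
C = 230 × 0.01315 = 3.02 mg/L.

3.02 mg/L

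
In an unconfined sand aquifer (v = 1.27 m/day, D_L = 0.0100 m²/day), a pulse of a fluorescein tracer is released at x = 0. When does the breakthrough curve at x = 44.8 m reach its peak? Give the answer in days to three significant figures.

35.3 days

For the 1D instantaneous-source solution, setting ∂C/∂t = 0 at fixed x gives v²t² + 2Dt − x² = 0, so t = (√(D² + v²x²) − D)/v².
√(D² + v²x²) = √(0.0100² + 1.27² × 44.8²) = 56.90; v² = 1.6129.
t = (56.90 − 0.0100)/1.6129 = 35.3 days (vs. the pure-advection estimate x/v = 35.3 d).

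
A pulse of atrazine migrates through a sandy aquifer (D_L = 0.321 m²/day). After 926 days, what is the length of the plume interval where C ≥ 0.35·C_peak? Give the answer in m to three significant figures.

The plume is Gaussian with σ = √(2Dt) = √(2 × 0.321 × 926) = 24.38 m.
C/C_peak = exp(−Δx²/(2σ²)) = 0.35 ⇒ Δx = σ·√(−2 ln 0.35) = 24.38 × 1.449 = 35.33 m.
Width = 2Δx = 70.7 m.

70.7 m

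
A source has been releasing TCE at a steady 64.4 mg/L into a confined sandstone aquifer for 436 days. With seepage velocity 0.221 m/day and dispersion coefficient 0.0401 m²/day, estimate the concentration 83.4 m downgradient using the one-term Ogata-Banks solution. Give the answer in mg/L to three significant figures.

For a continuous step input, C/C₀ ≈ ½·erfc((x−vt)/(2√(Dt))).
vt = 0.221 × 436 = 96.356 m and 2√(Dt) = 2√(0.0401 × 436) = 8.363 m.
Argument (x−vt)/(2√(Dt)) = (83.4 − 96.356)/8.363 = -1.549; ½·erfc(-1.549) = 0.9858.
C = 64.4 × 0.9858 = 63.5 mg/L.

63.5 mg/L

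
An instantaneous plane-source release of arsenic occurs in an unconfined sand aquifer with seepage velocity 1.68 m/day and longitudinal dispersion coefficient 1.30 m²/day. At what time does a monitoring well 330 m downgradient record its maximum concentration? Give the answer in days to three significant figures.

For the 1D instantaneous-source solution, setting ∂C/∂t = 0 at fixed x gives v²t² + 2Dt − x² = 0, so t = (√(D² + v²x²) − D)/v².
√(D² + v²x²) = √(1.30² + 1.68² × 330²) = 554.4; v² = 2.8224.
t = (554.4 − 1.30)/2.8224 = 196 days (vs. the pure-advection estimate x/v = 196 d).

196 days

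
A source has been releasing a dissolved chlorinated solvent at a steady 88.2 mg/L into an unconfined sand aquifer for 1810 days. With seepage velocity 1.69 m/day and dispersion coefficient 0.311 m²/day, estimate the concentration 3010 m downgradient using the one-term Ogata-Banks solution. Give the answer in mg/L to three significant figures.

81.8 mg/L

For a continuous step input, C/C₀ ≈ ½·erfc((x−vt)/(2√(Dt))).
vt = 1.69 × 1810 = 3058.9 m and 2√(Dt) = 2√(0.311 × 1810) = 47.45 m.
Argument (x−vt)/(2√(Dt)) = (3010 − 3058.9)/47.45 = -1.031; ½·erfc(-1.031) = 0.9276.
C = 88.2 × 0.9276 = 81.8 mg/L.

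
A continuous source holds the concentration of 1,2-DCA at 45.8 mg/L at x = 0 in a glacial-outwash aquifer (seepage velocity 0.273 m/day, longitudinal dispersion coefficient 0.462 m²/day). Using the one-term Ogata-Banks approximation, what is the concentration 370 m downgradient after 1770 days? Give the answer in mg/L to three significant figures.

45.7 mg/L

For a continuous step input, C/C₀ ≈ ½·erfc((x−vt)/(2√(Dt))).
vt = 0.273 × 1770 = 483.21 m and 2√(Dt) = 2√(0.462 × 1770) = 57.19 m.
Argument (x−vt)/(2√(Dt)) = (370 − 483.21)/57.19 = -1.980; ½·erfc(-1.980) = 0.9974.
C = 45.8 × 0.9974 = 45.7 mg/L.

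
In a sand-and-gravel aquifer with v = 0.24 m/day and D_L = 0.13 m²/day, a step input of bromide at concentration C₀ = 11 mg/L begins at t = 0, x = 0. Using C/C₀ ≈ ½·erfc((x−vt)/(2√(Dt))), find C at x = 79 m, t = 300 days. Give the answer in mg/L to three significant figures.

For a continuous step input, C/C₀ ≈ ½·erfc((x−vt)/(2√(Dt))).
vt = 0.24 × 300 = 72 m and 2√(Dt) = 2√(0.13 × 300) = 12.49 m.
Argument (x−vt)/(2√(Dt)) = (79 − 72)/12.49 = 0.5604; ½·erfc(0.5604) = 0.2140.
C = 11 × 0.2140 = 2.35 mg/L.

2.35 mg/L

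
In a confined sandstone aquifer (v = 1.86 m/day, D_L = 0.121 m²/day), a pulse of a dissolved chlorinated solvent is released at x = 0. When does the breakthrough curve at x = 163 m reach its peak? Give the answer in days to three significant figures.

For the 1D instantaneous-source solution, setting ∂C/∂t = 0 at fixed x gives v²t² + 2Dt − x² = 0, so t = (√(D² + v²x²) − D)/v².
√(D² + v²x²) = √(0.121² + 1.86² × 163²) = 303.2; v² = 3.4596.
t = (303.2 − 0.121)/3.4596 = 87.6 days (vs. the pure-advection estimate x/v = 87.6 d).

87.6 days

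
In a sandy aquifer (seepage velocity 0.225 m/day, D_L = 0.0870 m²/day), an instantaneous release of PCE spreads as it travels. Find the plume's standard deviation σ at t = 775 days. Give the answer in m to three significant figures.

11.6 m

Dispersive spreading gives a Gaussian with σ² = 2Dt; advection only shifts the center.
σ = √(2 × 0.0870 × 775) = 11.6 m.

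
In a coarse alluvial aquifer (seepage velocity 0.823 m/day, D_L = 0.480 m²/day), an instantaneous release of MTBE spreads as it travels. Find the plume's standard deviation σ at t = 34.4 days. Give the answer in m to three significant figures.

Dispersive spreading gives a Gaussian with σ² = 2Dt; advection only shifts the center.
σ = √(2 × 0.480 × 34.4) = 5.75 m.

5.75 m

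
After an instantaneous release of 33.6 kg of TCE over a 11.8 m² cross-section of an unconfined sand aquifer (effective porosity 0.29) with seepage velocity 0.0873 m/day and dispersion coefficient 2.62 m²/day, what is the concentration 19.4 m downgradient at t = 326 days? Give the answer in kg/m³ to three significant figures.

For an instantaneous plane source, C(x,t) = M/(n_e·A·√(4πDt)) · exp(−(x−vt)²/(4Dt)), with n_e·A the pore (flow) area.
Plume center vt = 0.0873 × 326 = 28.4598 m, so the well at 19.4 m is 9.0598 m upgradient of the peak.
√(4πDt) = 103.6 m, giving peak height M/(n_e·A·√(4πDt)) = 33.6/(0.29 × 11.8 × 103.6) = 0.09478 kg/m³.
(x−vt)²/(4Dt) = (-9.0598)²/(4 × 2.62 × 326) = 0.02402; exp(−0.02402) = 0.9763.
C = 0.09478 × 0.9763 = 0.0925 kg/m³.

0.0925 kg/m³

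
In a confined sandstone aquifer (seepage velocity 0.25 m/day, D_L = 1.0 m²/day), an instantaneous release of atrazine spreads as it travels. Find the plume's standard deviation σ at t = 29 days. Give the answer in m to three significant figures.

7.62 m

Dispersive spreading gives a Gaussian with σ² = 2Dt; advection only shifts the center.
σ = √(2 × 1.0 × 29) = 7.62 m.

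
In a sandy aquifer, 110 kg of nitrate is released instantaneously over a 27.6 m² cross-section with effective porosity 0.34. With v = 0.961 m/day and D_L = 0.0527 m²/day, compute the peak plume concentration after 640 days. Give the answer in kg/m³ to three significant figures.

The peak of an instantaneous 1D plume sits at x = vt; there the Gaussian factor is 1 and C_max = M/(n_e·A·√(4πDt)), where n_e·A is the pore area the mass is dissolved in.
√(4πDt) = √(4π × 0.0527 × 640) = 20.59 m, so C_max = 110/(0.34 × 27.6 × 20.59) = 0.569 kg/m³.

0.569 kg/m³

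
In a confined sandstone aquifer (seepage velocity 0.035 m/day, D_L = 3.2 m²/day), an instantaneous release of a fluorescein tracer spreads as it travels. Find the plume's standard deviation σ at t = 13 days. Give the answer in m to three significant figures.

Dispersive spreading gives a Gaussian with σ² = 2Dt; advection only shifts the center.
σ = √(2 × 3.2 × 13) = 9.12 m.

9.12 m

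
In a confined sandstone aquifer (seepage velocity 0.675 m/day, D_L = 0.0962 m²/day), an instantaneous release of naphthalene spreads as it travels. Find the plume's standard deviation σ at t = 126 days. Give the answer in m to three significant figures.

Dispersive spreading gives a Gaussian with σ² = 2Dt; advection only shifts the center.
σ = √(2 × 0.0962 × 126) = 4.92 m.

4.92 m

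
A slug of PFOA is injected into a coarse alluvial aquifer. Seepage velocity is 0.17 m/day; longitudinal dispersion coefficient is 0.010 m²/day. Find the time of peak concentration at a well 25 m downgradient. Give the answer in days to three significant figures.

For the 1D instantaneous-source solution, setting ∂C/∂t = 0 at fixed x gives v²t² + 2Dt − x² = 0, so t = (√(D² + v²x²) − D)/v².
√(D² + v²x²) = √(0.010² + 0.17² × 25²) = 4.250; v² = 0.0289.
t = (4.250 − 0.010)/0.0289 = 147 days (vs. the pure-advection estimate x/v = 147 d).

147 days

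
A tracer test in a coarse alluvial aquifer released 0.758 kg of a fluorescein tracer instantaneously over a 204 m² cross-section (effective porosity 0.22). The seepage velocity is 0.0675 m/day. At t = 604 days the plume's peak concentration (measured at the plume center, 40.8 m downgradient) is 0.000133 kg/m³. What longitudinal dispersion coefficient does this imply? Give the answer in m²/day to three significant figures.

At the plume center C_max = M/(n_e·A·√(4πDt)), so D = M²/(4πt·(n_e·A·C_max)²).
n_e·A·C_max = 0.22 × 204 × 0.000133 = 0.005969 kg/m.
D = 0.758²/(4π × 604 × 0.005969²) = 2.12 m²/day.

2.12 m²/day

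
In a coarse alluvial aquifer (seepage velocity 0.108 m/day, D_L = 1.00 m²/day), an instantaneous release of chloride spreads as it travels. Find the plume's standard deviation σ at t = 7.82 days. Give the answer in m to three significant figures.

Dispersive spreading gives a Gaussian with σ² = 2Dt; advection only shifts the center.
σ = √(2 × 1.00 × 7.82) = 3.95 m.

3.95 m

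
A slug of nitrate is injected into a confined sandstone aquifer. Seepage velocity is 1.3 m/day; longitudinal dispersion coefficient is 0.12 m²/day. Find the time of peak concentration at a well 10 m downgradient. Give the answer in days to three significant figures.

For the 1D instantaneous-source solution, setting ∂C/∂t = 0 at fixed x gives v²t² + 2Dt − x² = 0, so t = (√(D² + v²x²) − D)/v².
√(D² + v²x²) = √(0.12² + 1.3² × 10²) = 13.00; v² = 1.69.
t = (13.00 − 0.12)/1.69 = 7.62 days (vs. the pure-advection estimate x/v = 7.69 d).

7.62 days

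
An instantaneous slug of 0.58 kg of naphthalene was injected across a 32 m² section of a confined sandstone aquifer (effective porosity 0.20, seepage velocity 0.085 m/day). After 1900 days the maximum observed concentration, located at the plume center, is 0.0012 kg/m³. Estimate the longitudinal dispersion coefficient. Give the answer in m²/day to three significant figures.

At the plume center C_max = M/(n_e·A·√(4πDt)), so D = M²/(4πt·(n_e·A·C_max)²).
n_e·A·C_max = 0.20 × 32 × 0.0012 = 0.007680 kg/m.
D = 0.58²/(4π × 1900 × 0.007680²) = 0.239 m²/day.

0.239 m²/day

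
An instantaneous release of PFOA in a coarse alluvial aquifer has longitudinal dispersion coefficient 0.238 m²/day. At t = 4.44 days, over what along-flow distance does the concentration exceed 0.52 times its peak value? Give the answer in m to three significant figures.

The plume is Gaussian with σ = √(2Dt) = √(2 × 0.238 × 4.44) = 1.454 m.
C/C_peak = exp(−Δx²/(2σ²)) = 0.52 ⇒ Δx = σ·√(−2 ln 0.52) = 1.454 × 1.144 = 1.663 m.
Width = 2Δx = 3.33 m.

3.33 m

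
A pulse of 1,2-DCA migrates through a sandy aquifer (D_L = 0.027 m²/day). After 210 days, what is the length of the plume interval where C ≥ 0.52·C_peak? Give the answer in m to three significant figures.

The plume is Gaussian with σ = √(2Dt) = √(2 × 0.027 × 210) = 3.367 m.
C/C_peak = exp(−Δx²/(2σ²)) = 0.52 ⇒ Δx = σ·√(−2 ln 0.52) = 3.367 × 1.144 = 3.852 m.
Width = 2Δx = 7.70 m.

7.70 m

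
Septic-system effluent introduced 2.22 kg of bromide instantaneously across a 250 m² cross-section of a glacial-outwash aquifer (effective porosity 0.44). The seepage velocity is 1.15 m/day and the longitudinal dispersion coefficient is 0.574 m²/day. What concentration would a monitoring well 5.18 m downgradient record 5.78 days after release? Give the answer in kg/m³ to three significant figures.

For an instantaneous plane source, C(x,t) = M/(n_e·A·√(4πDt)) · exp(−(x−vt)²/(4Dt)), with n_e·A the pore (flow) area.
Plume center vt = 1.15 × 5.78 = 6.647 m, so the well at 5.18 m is 1.467 m upgradient of the peak.
√(4πDt) = 6.457 m, giving peak height M/(n_e·A·√(4πDt)) = 2.22/(0.44 × 250 × 6.457) = 0.003126 kg/m³.
(x−vt)²/(4Dt) = (-1.467)²/(4 × 0.574 × 5.78) = 0.1622; exp(−0.1622) = 0.8503.
C = 0.003126 × 0.8503 = 0.00266 kg/m³.

0.00266 kg/m³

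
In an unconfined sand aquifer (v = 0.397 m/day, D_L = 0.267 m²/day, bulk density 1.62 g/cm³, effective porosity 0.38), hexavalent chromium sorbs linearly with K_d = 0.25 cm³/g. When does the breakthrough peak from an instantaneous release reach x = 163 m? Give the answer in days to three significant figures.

845 days

Retardation factor R = 1 + ρ_b·K_d/n = 1 + 1.62 × 0.25/0.38 = 2.066.
Sorption retards both mechanisms: v_R = v/R = 0.1922 m/day, D_R = D/R = 0.1292 m²/day.
Peak time from v_R²t² + 2D_R t − x² = 0: t = (√(D_R² + v_R²x²) − D_R)/v_R².
√(D_R² + v_R²x²) = √(0.1292² + 0.1922² × 163²) = 31.33; v_R² = 0.03694.
t = (31.33 − 0.1292)/0.03694 = 845 days.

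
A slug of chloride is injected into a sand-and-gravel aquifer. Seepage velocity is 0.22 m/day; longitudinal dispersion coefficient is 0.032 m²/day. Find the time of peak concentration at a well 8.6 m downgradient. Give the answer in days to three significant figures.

For the 1D instantaneous-source solution, setting ∂C/∂t = 0 at fixed x gives v²t² + 2Dt − x² = 0, so t = (√(D² + v²x²) − D)/v².
√(D² + v²x²) = √(0.032² + 0.22² × 8.6²) = 1.892; v² = 0.0484.
t = (1.892 − 0.032)/0.0484 = 38.4 days (vs. the pure-advection estimate x/v = 39.1 d).

38.4 days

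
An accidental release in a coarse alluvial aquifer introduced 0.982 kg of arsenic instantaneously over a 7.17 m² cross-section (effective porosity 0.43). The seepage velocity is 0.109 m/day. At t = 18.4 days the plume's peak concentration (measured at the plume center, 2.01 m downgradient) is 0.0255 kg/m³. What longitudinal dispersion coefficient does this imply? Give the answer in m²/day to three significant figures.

At the plume center C_max = M/(n_e·A·√(4πDt)), so D = M²/(4πt·(n_e·A·C_max)²).
n_e·A·C_max = 0.43 × 7.17 × 0.0255 = 0.07862 kg/m.
D = 0.982²/(4π × 18.4 × 0.07862²) = 0.675 m²/day.

0.675 m²/day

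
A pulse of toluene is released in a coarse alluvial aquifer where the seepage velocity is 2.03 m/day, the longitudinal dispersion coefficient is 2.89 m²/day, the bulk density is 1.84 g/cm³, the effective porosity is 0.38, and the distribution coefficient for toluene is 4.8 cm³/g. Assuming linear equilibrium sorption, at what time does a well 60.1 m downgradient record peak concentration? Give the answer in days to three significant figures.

Retardation factor R = 1 + ρ_b·K_d/n = 1 + 1.84 × 4.8/0.38 = 24.24.
Sorption retards both mechanisms: v_R = v/R = 0.08375 m/day, D_R = D/R = 0.1192 m²/day.
Peak time from v_R²t² + 2D_R t − x² = 0: t = (√(D_R² + v_R²x²) − D_R)/v_R².
√(D_R² + v_R²x²) = √(0.1192² + 0.08375² × 60.1²) = 5.035; v_R² = 0.007014.
t = (5.035 − 0.1192)/0.007014 = 701 days.

701 days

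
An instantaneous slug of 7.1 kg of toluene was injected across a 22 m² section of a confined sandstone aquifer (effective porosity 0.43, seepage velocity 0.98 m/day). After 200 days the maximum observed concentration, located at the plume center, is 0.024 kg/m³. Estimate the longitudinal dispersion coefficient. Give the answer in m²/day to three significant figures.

0.389 m²/day

At the plume center C_max = M/(n_e·A·√(4πDt)), so D = M²/(4πt·(n_e·A·C_max)²).
n_e·A·C_max = 0.43 × 22 × 0.024 = 0.2270 kg/m.
D = 7.1²/(4π × 200 × 0.2270²) = 0.389 m²/day.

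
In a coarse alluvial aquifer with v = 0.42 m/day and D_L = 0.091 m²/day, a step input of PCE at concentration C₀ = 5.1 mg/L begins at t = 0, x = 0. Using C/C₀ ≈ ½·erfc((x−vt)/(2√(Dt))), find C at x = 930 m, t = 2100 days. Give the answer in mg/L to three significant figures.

0.0359 mg/L

For a continuous step input, C/C₀ ≈ ½·erfc((x−vt)/(2√(Dt))).
vt = 0.42 × 2100 = 882 m and 2√(Dt) = 2√(0.091 × 2100) = 27.65 m.
Argument (x−vt)/(2√(Dt)) = (930 − 882)/27.65 = 1.736; ½·erfc(1.736) = 0.007043.
C = 5.1 × 0.007043 = 0.0359 mg/L.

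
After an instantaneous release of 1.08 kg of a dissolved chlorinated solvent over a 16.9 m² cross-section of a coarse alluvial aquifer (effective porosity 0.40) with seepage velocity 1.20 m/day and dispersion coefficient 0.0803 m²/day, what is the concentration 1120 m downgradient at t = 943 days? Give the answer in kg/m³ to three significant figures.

For an instantaneous plane source, C(x,t) = M/(n_e·A·√(4πDt)) · exp(−(x−vt)²/(4Dt)), with n_e·A the pore (flow) area.
Plume center vt = 1.20 × 943 = 1131.6 m, so the well at 1120 m is 11.6 m upgradient of the peak.
√(4πDt) = 30.85 m, giving peak height M/(n_e·A·√(4πDt)) = 1.08/(0.40 × 16.9 × 30.85) = 0.005179 kg/m³.
(x−vt)²/(4Dt) = (-11.6)²/(4 × 0.0803 × 943) = 0.4443; exp(−0.4443) = 0.6413.
C = 0.005179 × 0.6413 = 0.00332 kg/m³.

0.00332 kg/m³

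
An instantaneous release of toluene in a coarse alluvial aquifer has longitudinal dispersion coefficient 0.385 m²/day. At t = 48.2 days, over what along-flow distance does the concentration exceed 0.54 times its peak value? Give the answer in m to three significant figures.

13.5 m

The plume is Gaussian with σ = √(2Dt) = √(2 × 0.385 × 48.2) = 6.092 m.
C/C_peak = exp(−Δx²/(2σ²)) = 0.54 ⇒ Δx = σ·√(−2 ln 0.54) = 6.092 × 1.110 = 6.762 m.
Width = 2Δx = 13.5 m.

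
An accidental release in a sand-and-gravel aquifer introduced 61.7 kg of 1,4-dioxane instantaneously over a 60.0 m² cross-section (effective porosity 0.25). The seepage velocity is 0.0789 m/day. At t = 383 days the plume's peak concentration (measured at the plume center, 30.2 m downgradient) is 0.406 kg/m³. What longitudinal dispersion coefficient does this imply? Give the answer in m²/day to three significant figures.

At the plume center C_max = M/(n_e·A·√(4πDt)), so D = M²/(4πt·(n_e·A·C_max)²).
n_e·A·C_max = 0.25 × 60.0 × 0.406 = 6.090 kg/m.
D = 61.7²/(4π × 383 × 6.090²) = 0.0213 m²/day.

0.0213 m²/day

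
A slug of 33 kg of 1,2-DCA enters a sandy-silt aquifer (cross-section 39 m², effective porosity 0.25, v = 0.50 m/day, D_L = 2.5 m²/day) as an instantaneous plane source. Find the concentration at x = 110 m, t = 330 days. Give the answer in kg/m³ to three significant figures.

For an instantaneous plane source, C(x,t) = M/(n_e·A·√(4πDt)) · exp(−(x−vt)²/(4Dt)), with n_e·A the pore (flow) area.
Plume center vt = 0.50 × 330 = 165 m, so the well at 110 m is 55 m upgradient of the peak.
√(4πDt) = 101.8 m, giving peak height M/(n_e·A·√(4πDt)) = 33/(0.25 × 39 × 101.8) = 0.03325 kg/m³.
(x−vt)²/(4Dt) = (-55)²/(4 × 2.5 × 330) = 0.9167; exp(−0.9167) = 0.3998.
C = 0.03325 × 0.3998 = 0.0133 kg/m³.

0.0133 kg/m³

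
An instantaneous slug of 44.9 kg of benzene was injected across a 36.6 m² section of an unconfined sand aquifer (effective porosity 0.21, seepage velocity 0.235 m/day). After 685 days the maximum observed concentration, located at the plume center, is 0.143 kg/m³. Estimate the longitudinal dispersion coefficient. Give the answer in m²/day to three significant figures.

0.194 m²/day

At the plume center C_max = M/(n_e·A·√(4πDt)), so D = M²/(4πt·(n_e·A·C_max)²).
n_e·A·C_max = 0.21 × 36.6 × 0.143 = 1.099 kg/m.
D = 44.9²/(4π × 685 × 1.099²) = 0.194 m²/day.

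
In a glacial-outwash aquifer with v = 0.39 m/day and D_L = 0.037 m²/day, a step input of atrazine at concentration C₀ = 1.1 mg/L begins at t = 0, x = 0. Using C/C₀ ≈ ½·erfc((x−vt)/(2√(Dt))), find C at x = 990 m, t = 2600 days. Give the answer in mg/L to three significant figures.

1.05 mg/L

For a continuous step input, C/C₀ ≈ ½·erfc((x−vt)/(2√(Dt))).
vt = 0.39 × 2600 = 1014 m and 2√(Dt) = 2√(0.037 × 2600) = 19.62 m.
Argument (x−vt)/(2√(Dt)) = (990 − 1014)/19.62 = -1.223; ½·erfc(-1.223) = 0.9581.
C = 1.1 × 0.9581 = 1.05 mg/L.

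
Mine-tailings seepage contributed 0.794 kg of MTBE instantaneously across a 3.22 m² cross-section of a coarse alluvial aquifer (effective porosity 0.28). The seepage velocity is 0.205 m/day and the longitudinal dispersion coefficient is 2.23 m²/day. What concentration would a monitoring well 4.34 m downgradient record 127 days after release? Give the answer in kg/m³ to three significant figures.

For an instantaneous plane source, C(x,t) = M/(n_e·A·√(4πDt)) · exp(−(x−vt)²/(4Dt)), with n_e·A the pore (flow) area.
Plume center vt = 0.205 × 127 = 26.035 m, so the well at 4.34 m is 21.695 m upgradient of the peak.
√(4πDt) = 59.66 m, giving peak height M/(n_e·A·√(4πDt)) = 0.794/(0.28 × 3.22 × 59.66) = 0.01476 kg/m³.
(x−vt)²/(4Dt) = (-21.695)²/(4 × 2.23 × 127) = 0.4155; exp(−0.4155) = 0.6600.
C = 0.01476 × 0.6600 = 0.00974 kg/m³.

0.00974 kg/m³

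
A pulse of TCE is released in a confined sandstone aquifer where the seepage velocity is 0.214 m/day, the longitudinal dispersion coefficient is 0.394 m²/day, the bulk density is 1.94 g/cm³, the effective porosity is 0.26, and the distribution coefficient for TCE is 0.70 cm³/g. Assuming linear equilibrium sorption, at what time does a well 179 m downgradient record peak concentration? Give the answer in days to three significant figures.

5150 days

Retardation factor R = 1 + ρ_b·K_d/n = 1 + 1.94 × 0.70/0.26 = 6.223.
Sorption retards both mechanisms: v_R = v/R = 0.03439 m/day, D_R = D/R = 0.06331 m²/day.
Peak time from v_R²t² + 2D_R t − x² = 0: t = (√(D_R² + v_R²x²) − D_R)/v_R².
√(D_R² + v_R²x²) = √(0.06331² + 0.03439² × 179²) = 6.156; v_R² = 0.001183.
t = (6.156 − 0.06331)/0.001183 = 5150 days.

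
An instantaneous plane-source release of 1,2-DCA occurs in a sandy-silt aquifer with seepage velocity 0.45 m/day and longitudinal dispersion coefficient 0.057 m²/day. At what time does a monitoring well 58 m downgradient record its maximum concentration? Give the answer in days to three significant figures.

For the 1D instantaneous-source solution, setting ∂C/∂t = 0 at fixed x gives v²t² + 2Dt − x² = 0, so t = (√(D² + v²x²) − D)/v².
√(D² + v²x²) = √(0.057² + 0.45² × 58²) = 26.10; v² = 0.2025.
t = (26.10 − 0.057)/0.2025 = 129 days (vs. the pure-advection estimate x/v = 129 d).

129 days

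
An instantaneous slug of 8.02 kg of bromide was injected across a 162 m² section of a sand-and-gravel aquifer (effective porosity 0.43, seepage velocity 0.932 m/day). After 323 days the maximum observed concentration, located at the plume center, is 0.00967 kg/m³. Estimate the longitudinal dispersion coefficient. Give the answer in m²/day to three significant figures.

0.0349 m²/day

At the plume center C_max = M/(n_e·A·√(4πDt)), so D = M²/(4πt·(n_e·A·C_max)²).
n_e·A·C_max = 0.43 × 162 × 0.00967 = 0.6736 kg/m.
D = 8.02²/(4π × 323 × 0.6736²) = 0.0349 m²/day.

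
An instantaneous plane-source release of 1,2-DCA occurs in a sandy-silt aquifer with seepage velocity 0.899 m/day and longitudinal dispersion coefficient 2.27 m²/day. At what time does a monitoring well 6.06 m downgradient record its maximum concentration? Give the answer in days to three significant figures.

4.49 days

For the 1D instantaneous-source solution, setting ∂C/∂t = 0 at fixed x gives v²t² + 2Dt − x² = 0, so t = (√(D² + v²x²) − D)/v².
√(D² + v²x²) = √(2.27² + 0.899² × 6.06²) = 5.902; v² = 0.808201.
t = (5.902 − 2.27)/0.808201 = 4.49 days (vs. the pure-advection estimate x/v = 6.74 d).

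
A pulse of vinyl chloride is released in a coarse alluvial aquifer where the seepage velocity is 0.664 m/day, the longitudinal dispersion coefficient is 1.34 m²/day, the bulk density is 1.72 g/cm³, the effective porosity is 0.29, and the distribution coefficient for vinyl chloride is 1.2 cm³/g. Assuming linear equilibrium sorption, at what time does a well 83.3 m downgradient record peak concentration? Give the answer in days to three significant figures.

Retardation factor R = 1 + ρ_b·K_d/n = 1 + 1.72 × 1.2/0.29 = 8.117.
Sorption retards both mechanisms: v_R = v/R = 0.08180 m/day, D_R = D/R = 0.1651 m²/day.
Peak time from v_R²t² + 2D_R t − x² = 0: t = (√(D_R² + v_R²x²) − D_R)/v_R².
√(D_R² + v_R²x²) = √(0.1651² + 0.08180² × 83.3²) = 6.816; v_R² = 0.006691.
t = (6.816 − 0.1651)/0.006691 = 994 days.

994 days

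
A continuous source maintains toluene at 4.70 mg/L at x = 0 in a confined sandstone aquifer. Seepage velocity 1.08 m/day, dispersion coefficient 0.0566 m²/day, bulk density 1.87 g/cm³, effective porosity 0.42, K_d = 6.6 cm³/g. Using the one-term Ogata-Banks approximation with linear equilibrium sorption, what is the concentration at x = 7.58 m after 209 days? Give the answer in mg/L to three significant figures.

2.03 mg/L

Retardation factor R = 1 + ρ_b·K_d/n = 1 + 1.87 × 6.6/0.42 = 30.39.
Sorption retards both mechanisms: v_R = v/R = 0.03554 m/day, D_R = D/R = 0.001862 m²/day.
v_R·t = 0.03554 × 209 = 7.42786 m; 2√(D_R t) = 1.248 m; argument = (7.58 − 7.42786)/1.248 = 0.1219.
C = C₀ × ½·erfc(0.1219) = 4.70 × 0.4316 = 2.03 mg/L.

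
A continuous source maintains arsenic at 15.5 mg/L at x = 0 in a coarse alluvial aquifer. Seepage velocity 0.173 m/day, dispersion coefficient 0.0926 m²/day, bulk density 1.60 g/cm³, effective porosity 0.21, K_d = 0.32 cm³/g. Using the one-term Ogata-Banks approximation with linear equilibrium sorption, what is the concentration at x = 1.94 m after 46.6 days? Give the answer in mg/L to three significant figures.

9.31 mg/L

Retardation factor R = 1 + ρ_b·K_d/n = 1 + 1.60 × 0.32/0.21 = 3.438.
Sorption retards both mechanisms: v_R = v/R = 0.05032 m/day, D_R = D/R = 0.02693 m²/day.
v_R·t = 0.05032 × 46.6 = 2.344912 m; 2√(D_R t) = 2.240 m; argument = (1.94 − 2.344912)/2.240 = -0.1808.
C = C₀ × ½·erfc(-0.1808) = 15.5 × 0.6009 = 9.31 mg/L.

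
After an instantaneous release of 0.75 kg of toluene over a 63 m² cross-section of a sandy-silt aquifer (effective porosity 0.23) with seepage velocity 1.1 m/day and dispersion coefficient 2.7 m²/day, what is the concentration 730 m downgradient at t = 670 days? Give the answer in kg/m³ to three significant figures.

0.000341 kg/m³

For an instantaneous plane source, C(x,t) = M/(n_e·A·√(4πDt)) · exp(−(x−vt)²/(4Dt)), with n_e·A the pore (flow) area.
Plume center vt = 1.1 × 670 = 737 m, so the well at 730 m is 7 m upgradient of the peak.
√(4πDt) = 150.8 m, giving peak height M/(n_e·A·√(4πDt)) = 0.75/(0.23 × 63 × 150.8) = 0.0003432 kg/m³.
(x−vt)²/(4Dt) = (-7)²/(4 × 2.7 × 670) = 0.006772; exp(−0.006772) = 0.9933.
C = 0.0003432 × 0.9933 = 0.000341 kg/m³.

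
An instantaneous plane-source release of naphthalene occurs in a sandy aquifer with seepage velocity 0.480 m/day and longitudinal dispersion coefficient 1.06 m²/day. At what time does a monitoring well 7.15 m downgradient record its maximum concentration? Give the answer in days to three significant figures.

For the 1D instantaneous-source solution, setting ∂C/∂t = 0 at fixed x gives v²t² + 2Dt − x² = 0, so t = (√(D² + v²x²) − D)/v².
√(D² + v²x²) = √(1.06² + 0.480² × 7.15²) = 3.592; v² = 0.2304.
t = (3.592 − 1.06)/0.2304 = 11.0 days (vs. the pure-advection estimate x/v = 14.9 d).

11.0 days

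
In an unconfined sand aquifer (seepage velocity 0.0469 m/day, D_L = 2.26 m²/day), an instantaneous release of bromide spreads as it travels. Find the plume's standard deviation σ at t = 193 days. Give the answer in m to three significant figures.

29.5 m

Dispersive spreading gives a Gaussian with σ² = 2Dt; advection only shifts the center.
σ = √(2 × 2.26 × 193) = 29.5 m.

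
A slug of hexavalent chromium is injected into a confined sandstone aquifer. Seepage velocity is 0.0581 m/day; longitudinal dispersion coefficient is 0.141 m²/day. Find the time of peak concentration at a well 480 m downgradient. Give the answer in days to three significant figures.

8220 days

For the 1D instantaneous-source solution, setting ∂C/∂t = 0 at fixed x gives v²t² + 2Dt − x² = 0, so t = (√(D² + v²x²) − D)/v².
√(D² + v²x²) = √(0.141² + 0.0581² × 480²) = 27.89; v² = 0.00337561.
t = (27.89 − 0.141)/0.00337561 = 8220 days (vs. the pure-advection estimate x/v = 8260 d).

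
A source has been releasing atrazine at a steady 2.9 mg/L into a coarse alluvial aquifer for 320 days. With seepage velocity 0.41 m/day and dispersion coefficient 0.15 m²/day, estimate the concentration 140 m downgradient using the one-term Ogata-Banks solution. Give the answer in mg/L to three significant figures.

For a continuous step input, C/C₀ ≈ ½·erfc((x−vt)/(2√(Dt))).
vt = 0.41 × 320 = 131.2 m and 2√(Dt) = 2√(0.15 × 320) = 13.86 m.
Argument (x−vt)/(2√(Dt)) = (140 − 131.2)/13.86 = 0.6349; ½·erfc(0.6349) = 0.1846.
C = 2.9 × 0.1846 = 0.535 mg/L.

0.535 mg/L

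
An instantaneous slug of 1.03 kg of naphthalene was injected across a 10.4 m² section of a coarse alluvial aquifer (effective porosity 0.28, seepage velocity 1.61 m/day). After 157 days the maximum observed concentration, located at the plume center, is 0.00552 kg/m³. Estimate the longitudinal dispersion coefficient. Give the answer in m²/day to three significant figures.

2.08 m²/day

At the plume center C_max = M/(n_e·A·√(4πDt)), so D = M²/(4πt·(n_e·A·C_max)²).
n_e·A·C_max = 0.28 × 10.4 × 0.00552 = 0.01607 kg/m.
D = 1.03²/(4π × 157 × 0.01607²) = 2.08 m²/day.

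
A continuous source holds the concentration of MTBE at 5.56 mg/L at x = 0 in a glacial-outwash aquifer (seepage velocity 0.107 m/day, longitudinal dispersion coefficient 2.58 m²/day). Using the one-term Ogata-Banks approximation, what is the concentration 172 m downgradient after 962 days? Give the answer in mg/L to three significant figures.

For a continuous step input, C/C₀ ≈ ½·erfc((x−vt)/(2√(Dt))).
vt = 0.107 × 962 = 102.934 m and 2√(Dt) = 2√(2.58 × 962) = 99.64 m.
Argument (x−vt)/(2√(Dt)) = (172 − 102.934)/99.64 = 0.6932; ½·erfc(0.6932) = 0.1635.
C = 5.56 × 0.1635 = 0.909 mg/L.

0.909 mg/L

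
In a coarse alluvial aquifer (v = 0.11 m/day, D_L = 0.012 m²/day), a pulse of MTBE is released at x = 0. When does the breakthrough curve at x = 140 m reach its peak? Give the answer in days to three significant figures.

1270 days

For the 1D instantaneous-source solution, setting ∂C/∂t = 0 at fixed x gives v²t² + 2Dt − x² = 0, so t = (√(D² + v²x²) − D)/v².
√(D² + v²x²) = √(0.012² + 0.11² × 140²) = 15.40; v² = 0.0121.
t = (15.40 − 0.012)/0.0121 = 1270 days (vs. the pure-advection estimate x/v = 1270 d).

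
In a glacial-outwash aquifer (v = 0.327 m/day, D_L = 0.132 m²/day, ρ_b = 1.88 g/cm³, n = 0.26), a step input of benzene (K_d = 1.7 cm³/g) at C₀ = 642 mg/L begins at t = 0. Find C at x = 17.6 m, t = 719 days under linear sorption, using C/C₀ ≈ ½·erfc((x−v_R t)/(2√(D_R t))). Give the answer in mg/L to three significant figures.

327 mg/L

Retardation factor R = 1 + ρ_b·K_d/n = 1 + 1.88 × 1.7/0.26 = 13.29.
Sorption retards both mechanisms: v_R = v/R = 0.02460 m/day, D_R = D/R = 0.009932 m²/day.
v_R·t = 0.02460 × 719 = 17.6874 m; 2√(D_R t) = 5.345 m; argument = (17.6 − 17.6874)/5.345 = -0.01635.
C = C₀ × ½·erfc(-0.01635) = 642 × 0.5092 = 327 mg/L.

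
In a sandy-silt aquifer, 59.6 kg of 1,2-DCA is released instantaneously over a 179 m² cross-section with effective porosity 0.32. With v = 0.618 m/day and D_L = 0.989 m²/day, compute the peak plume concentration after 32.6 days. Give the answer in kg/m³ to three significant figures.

The peak of an instantaneous 1D plume sits at x = vt; there the Gaussian factor is 1 and C_max = M/(n_e·A·√(4πDt)), where n_e·A is the pore area the mass is dissolved in.
√(4πDt) = √(4π × 0.989 × 32.6) = 20.13 m, so C_max = 59.6/(0.32 × 179 × 20.13) = 0.0517 kg/m³.

0.0517 kg/m³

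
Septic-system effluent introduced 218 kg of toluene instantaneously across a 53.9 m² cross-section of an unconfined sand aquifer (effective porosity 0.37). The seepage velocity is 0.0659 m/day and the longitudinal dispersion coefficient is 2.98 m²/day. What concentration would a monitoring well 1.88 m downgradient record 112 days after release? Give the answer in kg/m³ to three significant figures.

0.165 kg/m³

For an instantaneous plane source, C(x,t) = M/(n_e·A·√(4πDt)) · exp(−(x−vt)²/(4Dt)), with n_e·A the pore (flow) area.
Plume center vt = 0.0659 × 112 = 7.3808 m, so the well at 1.88 m is 5.5008 m upgradient of the peak.
√(4πDt) = 64.76 m, giving peak height M/(n_e·A·√(4πDt)) = 218/(0.37 × 53.9 × 64.76) = 0.1688 kg/m³.
(x−vt)²/(4Dt) = (-5.5008)²/(4 × 2.98 × 112) = 0.02267; exp(−0.02267) = 0.9776.
C = 0.1688 × 0.9776 = 0.165 kg/m³.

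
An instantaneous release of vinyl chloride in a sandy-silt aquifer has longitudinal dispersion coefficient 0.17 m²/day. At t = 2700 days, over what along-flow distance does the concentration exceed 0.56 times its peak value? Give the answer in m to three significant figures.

The plume is Gaussian with σ = √(2Dt) = √(2 × 0.17 × 2700) = 30.30 m.
C/C_peak = exp(−Δx²/(2σ²)) = 0.56 ⇒ Δx = σ·√(−2 ln 0.56) = 30.30 × 1.077 = 32.63 m.
Width = 2Δx = 65.3 m.

65.3 m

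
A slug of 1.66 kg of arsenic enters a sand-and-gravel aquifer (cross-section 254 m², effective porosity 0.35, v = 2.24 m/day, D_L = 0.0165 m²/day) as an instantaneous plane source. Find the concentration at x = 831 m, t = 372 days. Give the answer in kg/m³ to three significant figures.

For an instantaneous plane source, C(x,t) = M/(n_e·A·√(4πDt)) · exp(−(x−vt)²/(4Dt)), with n_e·A the pore (flow) area.
Plume center vt = 2.24 × 372 = 833.28 m, so the well at 831 m is 2.28 m upgradient of the peak.
√(4πDt) = 8.783 m, giving peak height M/(n_e·A·√(4πDt)) = 1.66/(0.35 × 254 × 8.783) = 0.002126 kg/m³.
(x−vt)²/(4Dt) = (-2.28)²/(4 × 0.0165 × 372) = 0.2117; exp(−0.2117) = 0.8092.
C = 0.002126 × 0.8092 = 0.00172 kg/m³.

0.00172 kg/m³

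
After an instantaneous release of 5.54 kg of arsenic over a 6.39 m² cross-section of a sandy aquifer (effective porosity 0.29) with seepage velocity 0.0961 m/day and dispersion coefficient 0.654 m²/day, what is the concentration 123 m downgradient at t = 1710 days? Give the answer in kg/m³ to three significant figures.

0.0172 kg/m³

For an instantaneous plane source, C(x,t) = M/(n_e·A·√(4πDt)) · exp(−(x−vt)²/(4Dt)), with n_e·A the pore (flow) area.
Plume center vt = 0.0961 × 1710 = 164.331 m, so the well at 123 m is 41.331 m upgradient of the peak.
√(4πDt) = 118.5 m, giving peak height M/(n_e·A·√(4πDt)) = 5.54/(0.29 × 6.39 × 118.5) = 0.02523 kg/m³.
(x−vt)²/(4Dt) = (-41.331)²/(4 × 0.654 × 1710) = 0.3819; exp(−0.3819) = 0.6826.
C = 0.02523 × 0.6826 = 0.0172 kg/m³.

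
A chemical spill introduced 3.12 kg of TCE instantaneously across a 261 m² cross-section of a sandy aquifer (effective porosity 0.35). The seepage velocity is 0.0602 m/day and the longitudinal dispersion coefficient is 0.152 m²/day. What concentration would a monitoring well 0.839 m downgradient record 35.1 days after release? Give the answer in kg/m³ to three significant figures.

0.00387 kg/m³

For an instantaneous plane source, C(x,t) = M/(n_e·A·√(4πDt)) · exp(−(x−vt)²/(4Dt)), with n_e·A the pore (flow) area.
Plume center vt = 0.0602 × 35.1 = 2.11302 m, so the well at 0.839 m is 1.27402 m upgradient of the peak.
√(4πDt) = 8.188 m, giving peak height M/(n_e·A·√(4πDt)) = 3.12/(0.35 × 261 × 8.188) = 0.004171 kg/m³.
(x−vt)²/(4Dt) = (-1.27402)²/(4 × 0.152 × 35.1) = 0.07606; exp(−0.07606) = 0.9268.
C = 0.004171 × 0.9268 = 0.00387 kg/m³.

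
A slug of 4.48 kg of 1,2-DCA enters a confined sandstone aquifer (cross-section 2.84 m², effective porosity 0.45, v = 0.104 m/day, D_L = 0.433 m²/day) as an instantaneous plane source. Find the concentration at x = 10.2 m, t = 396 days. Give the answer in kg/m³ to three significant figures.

0.0186 kg/m³

For an instantaneous plane source, C(x,t) = M/(n_e·A·√(4πDt)) · exp(−(x−vt)²/(4Dt)), with n_e·A the pore (flow) area.
Plume center vt = 0.104 × 396 = 41.184 m, so the well at 10.2 m is 30.984 m upgradient of the peak.
√(4πDt) = 46.42 m, giving peak height M/(n_e·A·√(4πDt)) = 4.48/(0.45 × 2.84 × 46.42) = 0.07552 kg/m³.
(x−vt)²/(4Dt) = (-30.984)²/(4 × 0.433 × 396) = 1.400; exp(−1.400) = 0.2466.
C = 0.07552 × 0.2466 = 0.0186 kg/m³.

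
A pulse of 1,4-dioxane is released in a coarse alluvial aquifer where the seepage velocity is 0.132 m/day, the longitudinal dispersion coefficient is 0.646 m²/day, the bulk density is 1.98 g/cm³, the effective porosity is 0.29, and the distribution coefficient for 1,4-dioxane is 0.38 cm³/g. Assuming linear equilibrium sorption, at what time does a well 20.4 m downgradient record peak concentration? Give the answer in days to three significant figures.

438 days

Retardation factor R = 1 + ρ_b·K_d/n = 1 + 1.98 × 0.38/0.29 = 3.594.
Sorption retards both mechanisms: v_R = v/R = 0.03673 m/day, D_R = D/R = 0.1797 m²/day.
Peak time from v_R²t² + 2D_R t − x² = 0: t = (√(D_R² + v_R²x²) − D_R)/v_R².
√(D_R² + v_R²x²) = √(0.1797² + 0.03673² × 20.4²) = 0.7705; v_R² = 0.001349.
t = (0.7705 − 0.1797)/0.001349 = 438 days.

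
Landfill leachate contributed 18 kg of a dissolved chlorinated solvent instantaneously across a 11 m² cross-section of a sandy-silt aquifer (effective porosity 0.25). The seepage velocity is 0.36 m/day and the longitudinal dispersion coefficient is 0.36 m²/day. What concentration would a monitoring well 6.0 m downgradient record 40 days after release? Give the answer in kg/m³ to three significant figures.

For an instantaneous plane source, C(x,t) = M/(n_e·A·√(4πDt)) · exp(−(x−vt)²/(4Dt)), with n_e·A the pore (flow) area.
Plume center vt = 0.36 × 40 = 14.4 m, so the well at 6.0 m is 8.4 m upgradient of the peak.
√(4πDt) = 13.45 m, giving peak height M/(n_e·A·√(4πDt)) = 18/(0.25 × 11 × 13.45) = 0.4867 kg/m³.
(x−vt)²/(4Dt) = (-8.4)²/(4 × 0.36 × 40) = 1.225; exp(−1.225) = 0.2938.
C = 0.4867 × 0.2938 = 0.143 kg/m³.

0.143 kg/m³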